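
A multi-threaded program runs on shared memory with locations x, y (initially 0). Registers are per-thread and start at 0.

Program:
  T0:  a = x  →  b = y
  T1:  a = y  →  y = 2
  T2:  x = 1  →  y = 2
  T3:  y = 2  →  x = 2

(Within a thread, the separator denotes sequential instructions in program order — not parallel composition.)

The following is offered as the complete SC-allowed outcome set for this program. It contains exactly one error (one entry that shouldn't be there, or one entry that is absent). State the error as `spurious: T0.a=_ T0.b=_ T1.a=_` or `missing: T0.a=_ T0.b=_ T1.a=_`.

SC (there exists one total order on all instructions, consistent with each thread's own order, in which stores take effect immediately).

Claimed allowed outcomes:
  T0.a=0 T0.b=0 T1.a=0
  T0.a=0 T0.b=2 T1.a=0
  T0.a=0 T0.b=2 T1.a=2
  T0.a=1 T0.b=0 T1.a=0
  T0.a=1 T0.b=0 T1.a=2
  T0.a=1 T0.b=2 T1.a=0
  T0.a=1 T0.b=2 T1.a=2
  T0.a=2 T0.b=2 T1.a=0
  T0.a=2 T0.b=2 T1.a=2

outcome vector order: (T0.a,T0.b,T1.a)
[SC] allowed = {000; 002; 020; 022; 100; 102; 120; 122; 220; 222}
SC∖claimed = {002}

missing: T0.a=0 T0.b=0 T1.a=2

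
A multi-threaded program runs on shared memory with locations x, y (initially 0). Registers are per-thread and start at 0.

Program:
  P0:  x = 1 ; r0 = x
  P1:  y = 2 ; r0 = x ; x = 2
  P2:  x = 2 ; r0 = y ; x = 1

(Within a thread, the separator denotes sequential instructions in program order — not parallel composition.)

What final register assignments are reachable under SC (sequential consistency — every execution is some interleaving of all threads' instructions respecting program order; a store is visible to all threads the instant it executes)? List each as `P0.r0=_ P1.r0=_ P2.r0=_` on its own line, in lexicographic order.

P0.r0=1 P1.r0=0 P2.r0=2
P0.r0=1 P1.r0=1 P2.r0=0
P0.r0=1 P1.r0=1 P2.r0=2
P0.r0=1 P1.r0=2 P2.r0=0
P0.r0=1 P1.r0=2 P2.r0=2
P0.r0=2 P1.r0=0 P2.r0=2
P0.r0=2 P1.r0=1 P2.r0=0
P0.r0=2 P1.r0=1 P2.r0=2
P0.r0=2 P1.r0=2 P2.r0=0
P0.r0=2 P1.r0=2 P2.r0=2

outcome vector order: (P0.r0,P1.r0,P2.r0)
|SC outcomes| = 10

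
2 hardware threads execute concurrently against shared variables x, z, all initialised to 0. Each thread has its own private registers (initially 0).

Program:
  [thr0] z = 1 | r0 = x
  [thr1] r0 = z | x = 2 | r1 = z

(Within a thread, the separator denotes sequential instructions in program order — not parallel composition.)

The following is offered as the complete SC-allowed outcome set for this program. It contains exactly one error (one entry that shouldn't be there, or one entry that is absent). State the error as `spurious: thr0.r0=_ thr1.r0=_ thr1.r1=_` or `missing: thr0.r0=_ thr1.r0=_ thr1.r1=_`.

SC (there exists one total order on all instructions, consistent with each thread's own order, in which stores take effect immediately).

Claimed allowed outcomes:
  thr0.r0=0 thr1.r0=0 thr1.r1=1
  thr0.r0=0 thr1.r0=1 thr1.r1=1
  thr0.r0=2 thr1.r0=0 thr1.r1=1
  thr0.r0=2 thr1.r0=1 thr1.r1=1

missing: thr0.r0=2 thr1.r0=0 thr1.r1=0

outcome vector order: (thr0.r0,thr1.r0,thr1.r1)
SC: 5 outcomes — {<0 0 1>; <0 1 1>; <2 0 0>; <2 0 1>; <2 1 1>}
SC∖claimed = {<2 0 0>}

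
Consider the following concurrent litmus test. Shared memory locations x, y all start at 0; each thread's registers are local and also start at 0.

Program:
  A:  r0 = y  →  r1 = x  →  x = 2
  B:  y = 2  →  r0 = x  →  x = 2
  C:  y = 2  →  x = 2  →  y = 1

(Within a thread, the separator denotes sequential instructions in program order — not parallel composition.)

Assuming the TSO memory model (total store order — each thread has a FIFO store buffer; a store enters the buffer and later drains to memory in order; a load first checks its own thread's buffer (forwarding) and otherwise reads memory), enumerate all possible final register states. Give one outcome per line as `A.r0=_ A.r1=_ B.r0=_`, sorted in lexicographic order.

outcome vector order: (A.r0,A.r1,B.r0)
|TSO outcomes| = 10

A.r0=0 A.r1=0 B.r0=0
A.r0=0 A.r1=0 B.r0=2
A.r0=0 A.r1=2 B.r0=0
A.r0=0 A.r1=2 B.r0=2
A.r0=1 A.r1=2 B.r0=0
A.r0=1 A.r1=2 B.r0=2
A.r0=2 A.r1=0 B.r0=0
A.r0=2 A.r1=0 B.r0=2
A.r0=2 A.r1=2 B.r0=0
A.r0=2 A.r1=2 B.r0=2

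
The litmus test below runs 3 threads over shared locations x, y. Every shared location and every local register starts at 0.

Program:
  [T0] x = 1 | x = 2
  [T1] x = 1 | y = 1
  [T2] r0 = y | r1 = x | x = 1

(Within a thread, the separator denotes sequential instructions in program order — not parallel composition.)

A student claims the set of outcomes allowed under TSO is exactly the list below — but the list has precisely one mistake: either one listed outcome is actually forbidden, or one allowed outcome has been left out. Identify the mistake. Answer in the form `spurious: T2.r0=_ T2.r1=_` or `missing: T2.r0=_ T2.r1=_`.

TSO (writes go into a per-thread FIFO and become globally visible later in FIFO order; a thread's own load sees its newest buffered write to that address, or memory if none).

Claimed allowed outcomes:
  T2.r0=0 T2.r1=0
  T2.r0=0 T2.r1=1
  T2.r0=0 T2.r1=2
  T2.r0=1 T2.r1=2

missing: T2.r0=1 T2.r1=1

outcome vector order: (T2.r0,T2.r1)
under TSO → <0 0> <0 1> <0 2> <1 1> <1 2>
TSO∖claimed = {<1 1>}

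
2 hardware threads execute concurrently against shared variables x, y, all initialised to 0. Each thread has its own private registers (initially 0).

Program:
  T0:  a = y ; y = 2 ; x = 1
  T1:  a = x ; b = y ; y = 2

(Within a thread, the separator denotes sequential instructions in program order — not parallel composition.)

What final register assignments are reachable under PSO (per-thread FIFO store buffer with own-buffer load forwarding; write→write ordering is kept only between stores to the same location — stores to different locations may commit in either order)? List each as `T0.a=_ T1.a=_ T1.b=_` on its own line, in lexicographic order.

T0.a=0 T1.a=0 T1.b=0
T0.a=0 T1.a=0 T1.b=2
T0.a=0 T1.a=1 T1.b=0
T0.a=0 T1.a=1 T1.b=2
T0.a=2 T1.a=0 T1.b=0

outcome vector order: (T0.a,T1.a,T1.b)
|PSO outcomes| = 5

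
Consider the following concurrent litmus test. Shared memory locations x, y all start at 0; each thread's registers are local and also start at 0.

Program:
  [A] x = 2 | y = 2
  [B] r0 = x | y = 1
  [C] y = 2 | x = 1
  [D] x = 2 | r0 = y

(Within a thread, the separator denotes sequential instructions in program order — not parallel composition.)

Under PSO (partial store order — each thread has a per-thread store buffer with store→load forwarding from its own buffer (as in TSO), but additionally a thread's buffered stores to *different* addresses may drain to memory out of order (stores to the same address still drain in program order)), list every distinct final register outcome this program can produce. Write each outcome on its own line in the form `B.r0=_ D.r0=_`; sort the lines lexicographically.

B.r0=0 D.r0=0
B.r0=0 D.r0=1
B.r0=0 D.r0=2
B.r0=1 D.r0=0
B.r0=1 D.r0=1
B.r0=1 D.r0=2
B.r0=2 D.r0=0
B.r0=2 D.r0=1
B.r0=2 D.r0=2

outcome vector order: (B.r0,D.r0)
|PSO outcomes| = 9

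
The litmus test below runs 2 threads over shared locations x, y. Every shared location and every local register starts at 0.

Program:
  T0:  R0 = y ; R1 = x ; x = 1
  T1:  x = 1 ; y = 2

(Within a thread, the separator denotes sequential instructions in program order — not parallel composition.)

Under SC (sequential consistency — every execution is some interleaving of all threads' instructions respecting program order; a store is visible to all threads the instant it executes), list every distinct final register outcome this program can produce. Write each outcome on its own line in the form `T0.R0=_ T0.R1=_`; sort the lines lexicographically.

outcome vector order: (T0.R0,T0.R1)
|SC outcomes| = 3

T0.R0=0 T0.R1=0
T0.R0=0 T0.R1=1
T0.R0=2 T0.R1=1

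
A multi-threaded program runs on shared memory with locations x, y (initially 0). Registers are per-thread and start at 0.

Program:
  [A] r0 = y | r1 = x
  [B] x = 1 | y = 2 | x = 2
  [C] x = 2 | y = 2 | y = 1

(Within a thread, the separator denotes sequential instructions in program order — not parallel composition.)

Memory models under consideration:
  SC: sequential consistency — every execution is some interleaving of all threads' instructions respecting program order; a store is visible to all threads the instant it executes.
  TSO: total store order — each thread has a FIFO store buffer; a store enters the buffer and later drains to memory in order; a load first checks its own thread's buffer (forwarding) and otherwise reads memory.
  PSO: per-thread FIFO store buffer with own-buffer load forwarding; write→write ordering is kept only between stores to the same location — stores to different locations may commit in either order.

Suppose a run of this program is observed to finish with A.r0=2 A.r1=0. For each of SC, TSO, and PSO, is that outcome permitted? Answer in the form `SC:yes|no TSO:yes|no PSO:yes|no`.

outcome vector order: (A.r0,A.r1)
SC (7): 0/0; 0/1; 0/2; 1/1; 1/2; 2/1; 2/2
TSO (7): 0/0; 0/1; 0/2; 1/1; 1/2; 2/1; 2/2
PSO (9): 0/0; 0/1; 0/2; 1/0; 1/1; 1/2; 2/0; 2/1; 2/2
target 2/0 ∈ {PSO}

SC:no TSO:no PSO:yes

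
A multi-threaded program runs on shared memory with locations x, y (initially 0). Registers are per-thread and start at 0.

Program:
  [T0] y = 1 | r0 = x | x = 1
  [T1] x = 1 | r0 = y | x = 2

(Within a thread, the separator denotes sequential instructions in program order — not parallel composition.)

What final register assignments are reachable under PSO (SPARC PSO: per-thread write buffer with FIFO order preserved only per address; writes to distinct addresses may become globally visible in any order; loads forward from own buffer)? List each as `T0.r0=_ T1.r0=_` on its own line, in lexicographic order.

T0.r0=0 T1.r0=0
T0.r0=0 T1.r0=1
T0.r0=1 T1.r0=0
T0.r0=1 T1.r0=1
T0.r0=2 T1.r0=0
T0.r0=2 T1.r0=1

outcome vector order: (T0.r0,T1.r0)
|PSO outcomes| = 6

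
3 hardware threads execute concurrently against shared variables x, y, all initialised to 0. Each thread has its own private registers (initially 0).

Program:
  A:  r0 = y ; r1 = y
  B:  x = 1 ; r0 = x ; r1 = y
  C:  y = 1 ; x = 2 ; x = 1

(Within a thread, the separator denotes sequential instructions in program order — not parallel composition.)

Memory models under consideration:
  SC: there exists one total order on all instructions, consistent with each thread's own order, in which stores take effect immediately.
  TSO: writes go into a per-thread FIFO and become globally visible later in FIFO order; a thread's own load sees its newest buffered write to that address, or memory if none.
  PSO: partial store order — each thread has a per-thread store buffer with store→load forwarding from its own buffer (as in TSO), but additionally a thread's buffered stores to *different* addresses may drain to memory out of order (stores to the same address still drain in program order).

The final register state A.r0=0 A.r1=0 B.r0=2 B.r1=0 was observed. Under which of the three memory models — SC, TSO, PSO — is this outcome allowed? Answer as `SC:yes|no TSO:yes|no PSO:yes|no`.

outcome vector order: (A.r0,A.r1,B.r0,B.r1)
[SC] allowed = {0/0/1/0 0/0/1/1 0/0/2/1 0/1/1/0 0/1/1/1 0/1/2/1 1/1/1/0 1/1/1/1 1/1/2/1}
[TSO] allowed = {0/0/1/0 0/0/1/1 0/0/2/1 0/1/1/0 0/1/1/1 0/1/2/1 1/1/1/0 1/1/1/1 1/1/2/1}
[PSO] allowed = {0/0/1/0 0/0/1/1 0/0/2/0 0/0/2/1 0/1/1/0 0/1/1/1 0/1/2/0 0/1/2/1 1/1/1/0 1/1/1/1 1/1/2/0 1/1/2/1}
target 0/0/2/0 ∈ {PSO}

SC:no TSO:no PSO:yes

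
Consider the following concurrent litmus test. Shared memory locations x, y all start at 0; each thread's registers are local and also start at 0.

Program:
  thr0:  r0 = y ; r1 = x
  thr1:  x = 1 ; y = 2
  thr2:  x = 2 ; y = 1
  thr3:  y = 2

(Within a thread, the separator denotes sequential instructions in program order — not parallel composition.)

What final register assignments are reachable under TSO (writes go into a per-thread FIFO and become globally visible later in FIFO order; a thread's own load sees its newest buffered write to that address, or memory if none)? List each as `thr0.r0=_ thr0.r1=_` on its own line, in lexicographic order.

outcome vector order: (thr0.r0,thr0.r1)
|TSO outcomes| = 8

thr0.r0=0 thr0.r1=0
thr0.r0=0 thr0.r1=1
thr0.r0=0 thr0.r1=2
thr0.r0=1 thr0.r1=1
thr0.r0=1 thr0.r1=2
thr0.r0=2 thr0.r1=0
thr0.r0=2 thr0.r1=1
thr0.r0=2 thr0.r1=2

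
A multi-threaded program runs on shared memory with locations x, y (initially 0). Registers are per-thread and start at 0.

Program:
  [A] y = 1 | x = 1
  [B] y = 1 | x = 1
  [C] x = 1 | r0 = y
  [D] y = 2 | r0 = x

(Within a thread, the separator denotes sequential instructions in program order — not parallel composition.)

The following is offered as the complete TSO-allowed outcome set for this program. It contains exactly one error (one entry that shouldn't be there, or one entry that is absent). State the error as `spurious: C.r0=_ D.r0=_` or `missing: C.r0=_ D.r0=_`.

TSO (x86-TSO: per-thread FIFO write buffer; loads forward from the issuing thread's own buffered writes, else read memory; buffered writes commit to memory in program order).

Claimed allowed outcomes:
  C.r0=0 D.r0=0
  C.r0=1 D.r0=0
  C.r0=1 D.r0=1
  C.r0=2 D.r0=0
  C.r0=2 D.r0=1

missing: C.r0=0 D.r0=1

outcome vector order: (C.r0,D.r0)
TSO (6): 0/0, 0/1, 1/0, 1/1, 2/0, 2/1
TSO∖claimed = {0/1}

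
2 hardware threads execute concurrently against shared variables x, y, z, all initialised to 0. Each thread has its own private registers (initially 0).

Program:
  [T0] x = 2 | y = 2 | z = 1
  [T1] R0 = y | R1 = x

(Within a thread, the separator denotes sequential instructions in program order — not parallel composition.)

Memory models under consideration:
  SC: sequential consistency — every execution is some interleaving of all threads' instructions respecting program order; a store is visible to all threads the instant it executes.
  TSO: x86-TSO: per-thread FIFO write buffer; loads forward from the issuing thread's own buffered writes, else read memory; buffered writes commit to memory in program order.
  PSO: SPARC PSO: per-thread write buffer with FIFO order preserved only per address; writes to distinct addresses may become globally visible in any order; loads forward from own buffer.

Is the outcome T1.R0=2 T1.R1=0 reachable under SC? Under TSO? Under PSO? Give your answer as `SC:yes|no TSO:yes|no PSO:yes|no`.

outcome vector order: (T1.R0,T1.R1)
under SC → (0,0); (0,2); (2,2)
under TSO → (0,0); (0,2); (2,2)
under PSO → (0,0); (0,2); (2,0); (2,2)
target (2,0) ∈ {PSO}

SC:no TSO:no PSO:yes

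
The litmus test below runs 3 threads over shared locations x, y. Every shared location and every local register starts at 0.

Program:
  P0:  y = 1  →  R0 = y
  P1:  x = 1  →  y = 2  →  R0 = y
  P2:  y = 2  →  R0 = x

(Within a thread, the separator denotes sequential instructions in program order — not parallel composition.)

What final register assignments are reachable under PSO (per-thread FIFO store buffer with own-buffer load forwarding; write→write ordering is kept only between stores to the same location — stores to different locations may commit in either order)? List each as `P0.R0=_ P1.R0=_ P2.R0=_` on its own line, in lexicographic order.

P0.R0=1 P1.R0=1 P2.R0=0
P0.R0=1 P1.R0=1 P2.R0=1
P0.R0=1 P1.R0=2 P2.R0=0
P0.R0=1 P1.R0=2 P2.R0=1
P0.R0=2 P1.R0=1 P2.R0=0
P0.R0=2 P1.R0=1 P2.R0=1
P0.R0=2 P1.R0=2 P2.R0=0
P0.R0=2 P1.R0=2 P2.R0=1

outcome vector order: (P0.R0,P1.R0,P2.R0)
|PSO outcomes| = 8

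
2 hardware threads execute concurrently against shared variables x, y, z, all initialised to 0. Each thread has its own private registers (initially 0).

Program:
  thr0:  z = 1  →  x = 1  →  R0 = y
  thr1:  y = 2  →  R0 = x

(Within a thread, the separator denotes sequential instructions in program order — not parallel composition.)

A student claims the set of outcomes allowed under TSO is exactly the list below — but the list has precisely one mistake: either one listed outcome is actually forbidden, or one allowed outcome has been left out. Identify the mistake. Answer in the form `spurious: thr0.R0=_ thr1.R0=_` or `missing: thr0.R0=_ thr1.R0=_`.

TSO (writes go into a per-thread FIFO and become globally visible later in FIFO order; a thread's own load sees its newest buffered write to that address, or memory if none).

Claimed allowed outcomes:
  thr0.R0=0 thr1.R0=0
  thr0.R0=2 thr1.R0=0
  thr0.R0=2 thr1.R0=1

outcome vector order: (thr0.R0,thr1.R0)
under TSO → (0,0) (0,1) (2,0) (2,1)
TSO∖claimed = {(0,1)}

missing: thr0.R0=0 thr1.R0=1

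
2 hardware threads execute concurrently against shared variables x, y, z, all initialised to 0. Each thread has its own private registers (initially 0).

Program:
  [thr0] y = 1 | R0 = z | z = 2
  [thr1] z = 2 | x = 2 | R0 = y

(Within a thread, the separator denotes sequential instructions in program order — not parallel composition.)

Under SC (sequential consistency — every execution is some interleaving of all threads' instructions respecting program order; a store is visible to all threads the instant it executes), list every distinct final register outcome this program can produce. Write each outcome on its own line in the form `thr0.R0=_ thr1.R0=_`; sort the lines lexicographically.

thr0.R0=0 thr1.R0=1
thr0.R0=2 thr1.R0=0
thr0.R0=2 thr1.R0=1

outcome vector order: (thr0.R0,thr1.R0)
|SC outcomes| = 3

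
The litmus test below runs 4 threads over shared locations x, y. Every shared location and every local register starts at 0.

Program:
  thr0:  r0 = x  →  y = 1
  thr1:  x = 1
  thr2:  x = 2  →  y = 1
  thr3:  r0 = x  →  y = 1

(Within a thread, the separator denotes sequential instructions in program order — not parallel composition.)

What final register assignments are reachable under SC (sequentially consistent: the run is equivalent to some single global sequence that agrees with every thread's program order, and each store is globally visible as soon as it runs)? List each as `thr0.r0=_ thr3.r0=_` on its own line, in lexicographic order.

outcome vector order: (thr0.r0,thr3.r0)
|SC outcomes| = 9

thr0.r0=0 thr3.r0=0
thr0.r0=0 thr3.r0=1
thr0.r0=0 thr3.r0=2
thr0.r0=1 thr3.r0=0
thr0.r0=1 thr3.r0=1
thr0.r0=1 thr3.r0=2
thr0.r0=2 thr3.r0=0
thr0.r0=2 thr3.r0=1
thr0.r0=2 thr3.r0=2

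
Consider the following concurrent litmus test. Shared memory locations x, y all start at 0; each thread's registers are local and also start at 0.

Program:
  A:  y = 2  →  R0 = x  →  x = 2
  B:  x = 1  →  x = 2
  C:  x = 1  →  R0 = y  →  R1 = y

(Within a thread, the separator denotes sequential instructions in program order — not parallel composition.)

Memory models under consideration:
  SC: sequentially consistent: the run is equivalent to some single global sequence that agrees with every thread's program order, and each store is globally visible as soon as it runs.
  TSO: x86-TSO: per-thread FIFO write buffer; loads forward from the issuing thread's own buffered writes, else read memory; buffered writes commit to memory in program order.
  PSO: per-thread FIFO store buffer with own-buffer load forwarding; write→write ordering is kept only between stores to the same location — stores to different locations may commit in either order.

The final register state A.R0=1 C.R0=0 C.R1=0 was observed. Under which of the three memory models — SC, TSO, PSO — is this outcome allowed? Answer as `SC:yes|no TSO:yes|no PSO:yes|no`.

SC:yes TSO:yes PSO:yes

outcome vector order: (A.R0,C.R0,C.R1)
SC: 7 outcomes — {0/2/2, 1/0/0, 1/0/2, 1/2/2, 2/0/0, 2/0/2, 2/2/2}
TSO: 9 outcomes — {0/0/0, 0/0/2, 0/2/2, 1/0/0, 1/0/2, 1/2/2, 2/0/0, 2/0/2, 2/2/2}
PSO: 9 outcomes — {0/0/0, 0/0/2, 0/2/2, 1/0/0, 1/0/2, 1/2/2, 2/0/0, 2/0/2, 2/2/2}
target 1/0/0 ∈ {SC,TSO,PSO}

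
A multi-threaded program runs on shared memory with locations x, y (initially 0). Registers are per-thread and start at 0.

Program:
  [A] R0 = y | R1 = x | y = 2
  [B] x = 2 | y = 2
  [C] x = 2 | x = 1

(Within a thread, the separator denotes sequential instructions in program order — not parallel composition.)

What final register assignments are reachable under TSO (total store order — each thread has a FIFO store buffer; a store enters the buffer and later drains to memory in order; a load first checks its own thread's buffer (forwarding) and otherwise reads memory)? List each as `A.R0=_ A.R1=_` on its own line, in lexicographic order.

outcome vector order: (A.R0,A.R1)
|TSO outcomes| = 5

A.R0=0 A.R1=0
A.R0=0 A.R1=1
A.R0=0 A.R1=2
A.R0=2 A.R1=1
A.R0=2 A.R1=2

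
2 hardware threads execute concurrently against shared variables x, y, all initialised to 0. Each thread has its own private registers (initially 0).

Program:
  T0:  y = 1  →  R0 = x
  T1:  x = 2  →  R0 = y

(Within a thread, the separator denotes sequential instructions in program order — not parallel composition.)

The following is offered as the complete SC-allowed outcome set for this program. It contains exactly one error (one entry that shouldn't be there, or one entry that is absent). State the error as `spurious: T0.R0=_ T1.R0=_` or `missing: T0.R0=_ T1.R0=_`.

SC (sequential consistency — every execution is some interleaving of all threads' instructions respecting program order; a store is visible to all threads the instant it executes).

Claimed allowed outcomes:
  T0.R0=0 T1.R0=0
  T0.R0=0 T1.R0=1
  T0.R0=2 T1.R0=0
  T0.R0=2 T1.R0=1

spurious: T0.R0=0 T1.R0=0

outcome vector order: (T0.R0,T1.R0)
[SC] allowed = {<0 1> <2 0> <2 1>}
claimed∖SC = {<0 0>}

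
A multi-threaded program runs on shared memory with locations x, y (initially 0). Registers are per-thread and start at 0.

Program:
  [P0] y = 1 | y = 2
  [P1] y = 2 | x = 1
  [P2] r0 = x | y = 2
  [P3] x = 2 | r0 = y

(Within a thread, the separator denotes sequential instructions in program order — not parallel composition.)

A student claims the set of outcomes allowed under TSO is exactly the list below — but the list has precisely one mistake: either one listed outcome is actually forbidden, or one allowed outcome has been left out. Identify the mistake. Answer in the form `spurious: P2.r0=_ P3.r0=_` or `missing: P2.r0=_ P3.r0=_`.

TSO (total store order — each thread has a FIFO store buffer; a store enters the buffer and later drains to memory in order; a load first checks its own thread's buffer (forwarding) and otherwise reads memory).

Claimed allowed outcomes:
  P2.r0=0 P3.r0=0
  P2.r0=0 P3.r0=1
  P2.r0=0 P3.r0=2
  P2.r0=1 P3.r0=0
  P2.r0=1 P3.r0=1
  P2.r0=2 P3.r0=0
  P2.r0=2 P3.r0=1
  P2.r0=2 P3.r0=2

outcome vector order: (P2.r0,P3.r0)
TSO (9): 0/0; 0/1; 0/2; 1/0; 1/1; 1/2; 2/0; 2/1; 2/2
TSO∖claimed = {1/2}

missing: P2.r0=1 P3.r0=2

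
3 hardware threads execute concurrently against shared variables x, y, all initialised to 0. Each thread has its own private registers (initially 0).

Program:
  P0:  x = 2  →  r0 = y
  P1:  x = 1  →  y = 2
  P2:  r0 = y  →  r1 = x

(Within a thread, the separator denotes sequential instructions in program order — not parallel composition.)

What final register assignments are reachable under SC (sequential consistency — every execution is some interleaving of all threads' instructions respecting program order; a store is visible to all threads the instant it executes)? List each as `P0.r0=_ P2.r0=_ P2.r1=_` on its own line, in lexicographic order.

P0.r0=0 P2.r0=0 P2.r1=0
P0.r0=0 P2.r0=0 P2.r1=1
P0.r0=0 P2.r0=0 P2.r1=2
P0.r0=0 P2.r0=2 P2.r1=1
P0.r0=0 P2.r0=2 P2.r1=2
P0.r0=2 P2.r0=0 P2.r1=0
P0.r0=2 P2.r0=0 P2.r1=1
P0.r0=2 P2.r0=0 P2.r1=2
P0.r0=2 P2.r0=2 P2.r1=1
P0.r0=2 P2.r0=2 P2.r1=2

outcome vector order: (P0.r0,P2.r0,P2.r1)
|SC outcomes| = 10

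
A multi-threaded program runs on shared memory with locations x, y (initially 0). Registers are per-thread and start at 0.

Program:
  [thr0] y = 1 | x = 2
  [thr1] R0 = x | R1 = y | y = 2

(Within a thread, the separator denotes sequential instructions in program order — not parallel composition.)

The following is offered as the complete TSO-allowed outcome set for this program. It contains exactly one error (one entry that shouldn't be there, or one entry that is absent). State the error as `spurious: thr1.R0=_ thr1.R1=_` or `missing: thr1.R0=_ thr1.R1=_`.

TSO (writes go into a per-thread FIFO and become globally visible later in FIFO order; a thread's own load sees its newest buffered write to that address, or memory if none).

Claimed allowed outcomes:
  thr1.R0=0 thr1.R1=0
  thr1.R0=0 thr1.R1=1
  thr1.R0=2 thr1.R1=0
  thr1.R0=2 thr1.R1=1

spurious: thr1.R0=2 thr1.R1=0

outcome vector order: (thr1.R0,thr1.R1)
[TSO] allowed = {<0 0> <0 1> <2 1>}
claimed∖TSO = {<2 0>}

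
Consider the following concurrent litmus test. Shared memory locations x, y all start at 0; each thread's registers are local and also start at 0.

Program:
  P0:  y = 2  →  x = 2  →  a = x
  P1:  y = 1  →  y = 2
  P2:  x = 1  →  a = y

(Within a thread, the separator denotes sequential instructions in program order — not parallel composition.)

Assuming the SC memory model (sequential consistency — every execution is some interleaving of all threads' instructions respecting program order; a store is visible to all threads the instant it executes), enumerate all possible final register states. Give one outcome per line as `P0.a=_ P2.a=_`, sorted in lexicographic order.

P0.a=1 P2.a=1
P0.a=1 P2.a=2
P0.a=2 P2.a=0
P0.a=2 P2.a=1
P0.a=2 P2.a=2

outcome vector order: (P0.a,P2.a)
|SC outcomes| = 5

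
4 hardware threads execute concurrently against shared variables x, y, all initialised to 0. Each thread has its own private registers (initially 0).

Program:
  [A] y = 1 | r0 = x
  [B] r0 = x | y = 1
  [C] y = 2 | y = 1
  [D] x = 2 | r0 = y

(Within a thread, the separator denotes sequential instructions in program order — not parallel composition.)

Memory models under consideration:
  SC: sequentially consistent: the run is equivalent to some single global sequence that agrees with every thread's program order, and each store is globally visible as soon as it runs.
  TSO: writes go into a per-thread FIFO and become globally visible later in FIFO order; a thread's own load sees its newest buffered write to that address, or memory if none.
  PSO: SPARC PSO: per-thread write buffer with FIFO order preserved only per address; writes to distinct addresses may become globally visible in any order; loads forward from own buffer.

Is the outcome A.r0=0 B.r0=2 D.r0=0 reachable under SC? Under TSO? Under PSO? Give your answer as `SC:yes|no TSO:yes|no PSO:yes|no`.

outcome vector order: (A.r0,B.r0,D.r0)
[SC] allowed = {(0,0,1), (0,0,2), (0,2,1), (0,2,2), (2,0,0), (2,0,1), (2,0,2), (2,2,0), (2,2,1), (2,2,2)}
[TSO] allowed = {(0,0,0), (0,0,1), (0,0,2), (0,2,0), (0,2,1), (0,2,2), (2,0,0), (2,0,1), (2,0,2), (2,2,0), (2,2,1), (2,2,2)}
[PSO] allowed = {(0,0,0), (0,0,1), (0,0,2), (0,2,0), (0,2,1), (0,2,2), (2,0,0), (2,0,1), (2,0,2), (2,2,0), (2,2,1), (2,2,2)}
target (0,2,0) ∈ {TSO,PSO}

SC:no TSO:yes PSO:yes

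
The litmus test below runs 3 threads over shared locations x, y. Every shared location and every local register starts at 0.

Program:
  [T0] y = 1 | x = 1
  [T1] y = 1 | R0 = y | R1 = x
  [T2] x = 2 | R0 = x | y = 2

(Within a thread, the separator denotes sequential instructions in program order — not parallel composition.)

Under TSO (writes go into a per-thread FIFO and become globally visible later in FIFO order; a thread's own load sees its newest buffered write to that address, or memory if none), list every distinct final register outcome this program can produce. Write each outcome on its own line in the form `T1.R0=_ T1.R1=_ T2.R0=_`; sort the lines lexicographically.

outcome vector order: (T1.R0,T1.R1,T2.R0)
|TSO outcomes| = 9

T1.R0=1 T1.R1=0 T2.R0=1
T1.R0=1 T1.R1=0 T2.R0=2
T1.R0=1 T1.R1=1 T2.R0=1
T1.R0=1 T1.R1=1 T2.R0=2
T1.R0=1 T1.R1=2 T2.R0=1
T1.R0=1 T1.R1=2 T2.R0=2
T1.R0=2 T1.R1=1 T2.R0=1
T1.R0=2 T1.R1=1 T2.R0=2
T1.R0=2 T1.R1=2 T2.R0=2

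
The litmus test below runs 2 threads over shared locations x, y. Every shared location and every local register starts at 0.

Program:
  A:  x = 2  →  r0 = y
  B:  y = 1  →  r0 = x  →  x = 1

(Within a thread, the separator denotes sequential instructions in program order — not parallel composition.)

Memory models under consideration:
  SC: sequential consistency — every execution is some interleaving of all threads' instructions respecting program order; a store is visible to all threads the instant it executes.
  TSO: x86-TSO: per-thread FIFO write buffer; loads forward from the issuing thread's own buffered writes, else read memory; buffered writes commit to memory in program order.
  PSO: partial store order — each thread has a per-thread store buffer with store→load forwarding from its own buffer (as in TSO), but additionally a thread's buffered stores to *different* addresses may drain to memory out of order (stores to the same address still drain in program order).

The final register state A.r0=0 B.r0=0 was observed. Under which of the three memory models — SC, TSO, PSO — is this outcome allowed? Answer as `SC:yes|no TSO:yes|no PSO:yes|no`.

outcome vector order: (A.r0,B.r0)
SC (3): 02; 10; 12
TSO (4): 00; 02; 10; 12
PSO (4): 00; 02; 10; 12
target 00 ∈ {TSO,PSO}

SC:no TSO:yes PSO:yes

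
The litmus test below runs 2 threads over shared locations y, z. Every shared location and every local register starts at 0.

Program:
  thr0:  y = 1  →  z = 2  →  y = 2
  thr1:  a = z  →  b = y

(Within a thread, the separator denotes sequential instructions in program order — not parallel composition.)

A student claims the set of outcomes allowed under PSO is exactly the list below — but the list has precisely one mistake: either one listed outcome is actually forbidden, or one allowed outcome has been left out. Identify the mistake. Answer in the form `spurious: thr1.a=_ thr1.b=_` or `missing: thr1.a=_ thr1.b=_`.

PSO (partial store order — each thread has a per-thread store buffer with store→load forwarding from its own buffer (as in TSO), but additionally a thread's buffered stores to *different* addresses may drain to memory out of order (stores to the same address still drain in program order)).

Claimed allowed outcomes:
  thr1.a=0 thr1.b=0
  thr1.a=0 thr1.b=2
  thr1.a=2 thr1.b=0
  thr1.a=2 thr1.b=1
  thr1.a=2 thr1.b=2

outcome vector order: (thr1.a,thr1.b)
PSO (6): (0,0); (0,1); (0,2); (2,0); (2,1); (2,2)
PSO∖claimed = {(0,1)}

missing: thr1.a=0 thr1.b=1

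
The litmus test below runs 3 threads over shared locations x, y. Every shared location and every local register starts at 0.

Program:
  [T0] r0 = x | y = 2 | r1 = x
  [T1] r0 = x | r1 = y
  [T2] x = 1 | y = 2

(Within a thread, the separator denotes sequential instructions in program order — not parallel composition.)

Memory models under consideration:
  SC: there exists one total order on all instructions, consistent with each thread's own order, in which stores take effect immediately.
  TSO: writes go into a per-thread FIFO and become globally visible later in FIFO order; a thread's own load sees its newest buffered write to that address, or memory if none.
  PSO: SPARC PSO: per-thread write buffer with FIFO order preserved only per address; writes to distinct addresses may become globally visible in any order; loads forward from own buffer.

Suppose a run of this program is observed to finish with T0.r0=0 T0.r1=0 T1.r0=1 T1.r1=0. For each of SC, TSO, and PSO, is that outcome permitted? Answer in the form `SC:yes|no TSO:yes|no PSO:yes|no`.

SC:no TSO:yes PSO:yes

outcome vector order: (T0.r0,T0.r1,T1.r0,T1.r1)
[SC] allowed = {<0 0 0 0>; <0 0 0 2>; <0 0 1 2>; <0 1 0 0>; <0 1 0 2>; <0 1 1 0>; <0 1 1 2>; <1 1 0 0>; <1 1 0 2>; <1 1 1 0>; <1 1 1 2>}
[TSO] allowed = {<0 0 0 0>; <0 0 0 2>; <0 0 1 0>; <0 0 1 2>; <0 1 0 0>; <0 1 0 2>; <0 1 1 0>; <0 1 1 2>; <1 1 0 0>; <1 1 0 2>; <1 1 1 0>; <1 1 1 2>}
[PSO] allowed = {<0 0 0 0>; <0 0 0 2>; <0 0 1 0>; <0 0 1 2>; <0 1 0 0>; <0 1 0 2>; <0 1 1 0>; <0 1 1 2>; <1 1 0 0>; <1 1 0 2>; <1 1 1 0>; <1 1 1 2>}
target <0 0 1 0> ∈ {TSO,PSO}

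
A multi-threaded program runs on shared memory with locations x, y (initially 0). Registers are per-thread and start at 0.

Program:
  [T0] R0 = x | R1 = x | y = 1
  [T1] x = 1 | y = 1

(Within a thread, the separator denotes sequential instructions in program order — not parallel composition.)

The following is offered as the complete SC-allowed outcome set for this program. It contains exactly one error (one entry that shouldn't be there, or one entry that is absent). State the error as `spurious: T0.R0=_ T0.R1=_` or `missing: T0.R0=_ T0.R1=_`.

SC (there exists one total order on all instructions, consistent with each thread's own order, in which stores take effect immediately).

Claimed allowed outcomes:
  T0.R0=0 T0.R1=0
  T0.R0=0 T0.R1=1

missing: T0.R0=1 T0.R1=1

outcome vector order: (T0.R0,T0.R1)
SC: 3 outcomes — {0/0, 0/1, 1/1}
SC∖claimed = {1/1}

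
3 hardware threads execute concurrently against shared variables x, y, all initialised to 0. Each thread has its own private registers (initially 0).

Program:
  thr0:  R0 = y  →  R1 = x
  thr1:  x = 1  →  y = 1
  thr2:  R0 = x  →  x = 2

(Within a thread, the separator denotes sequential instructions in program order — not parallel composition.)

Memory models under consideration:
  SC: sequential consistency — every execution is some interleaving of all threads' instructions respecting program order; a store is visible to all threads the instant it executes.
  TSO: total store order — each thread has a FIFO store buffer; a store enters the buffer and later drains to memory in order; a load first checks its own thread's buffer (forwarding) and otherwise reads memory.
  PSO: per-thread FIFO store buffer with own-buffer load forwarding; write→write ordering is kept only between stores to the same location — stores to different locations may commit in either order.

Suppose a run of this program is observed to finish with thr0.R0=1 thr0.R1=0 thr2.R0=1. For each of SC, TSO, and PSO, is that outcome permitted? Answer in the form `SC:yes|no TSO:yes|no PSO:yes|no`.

outcome vector order: (thr0.R0,thr0.R1,thr2.R0)
SC (10): 000; 001; 010; 011; 020; 021; 110; 111; 120; 121
TSO (10): 000; 001; 010; 011; 020; 021; 110; 111; 120; 121
PSO (12): 000; 001; 010; 011; 020; 021; 100; 101; 110; 111; 120; 121
target 101 ∈ {PSO}

SC:no TSO:no PSO:yes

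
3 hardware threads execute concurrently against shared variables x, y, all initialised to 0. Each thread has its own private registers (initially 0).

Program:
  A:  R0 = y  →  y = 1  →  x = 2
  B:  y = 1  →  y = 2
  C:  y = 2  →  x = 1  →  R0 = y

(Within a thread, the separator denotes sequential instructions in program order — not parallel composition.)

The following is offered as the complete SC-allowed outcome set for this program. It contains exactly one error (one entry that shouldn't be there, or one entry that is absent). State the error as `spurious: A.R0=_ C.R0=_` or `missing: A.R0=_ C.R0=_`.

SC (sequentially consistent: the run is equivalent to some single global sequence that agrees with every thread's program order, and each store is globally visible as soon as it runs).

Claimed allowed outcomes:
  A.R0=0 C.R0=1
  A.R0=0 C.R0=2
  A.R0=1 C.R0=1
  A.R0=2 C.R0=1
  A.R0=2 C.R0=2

outcome vector order: (A.R0,C.R0)
SC (6): 0/1; 0/2; 1/1; 1/2; 2/1; 2/2
SC∖claimed = {1/2}

missing: A.R0=1 C.R0=2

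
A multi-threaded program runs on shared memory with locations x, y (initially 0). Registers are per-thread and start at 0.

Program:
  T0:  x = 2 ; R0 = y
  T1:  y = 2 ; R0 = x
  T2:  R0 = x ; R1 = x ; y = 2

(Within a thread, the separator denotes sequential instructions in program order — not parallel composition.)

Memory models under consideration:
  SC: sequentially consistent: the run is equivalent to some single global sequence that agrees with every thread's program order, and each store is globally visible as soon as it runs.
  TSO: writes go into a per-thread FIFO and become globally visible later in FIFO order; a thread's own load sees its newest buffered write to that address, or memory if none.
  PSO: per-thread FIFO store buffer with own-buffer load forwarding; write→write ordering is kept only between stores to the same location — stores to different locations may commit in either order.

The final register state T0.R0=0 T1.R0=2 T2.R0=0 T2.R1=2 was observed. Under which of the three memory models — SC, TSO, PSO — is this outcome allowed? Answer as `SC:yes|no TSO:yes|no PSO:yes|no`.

SC:yes TSO:yes PSO:yes

outcome vector order: (T0.R0,T1.R0,T2.R0,T2.R1)
under SC → 0/2/0/0; 0/2/0/2; 0/2/2/2; 2/0/0/0; 2/0/0/2; 2/0/2/2; 2/2/0/0; 2/2/0/2; 2/2/2/2
under TSO → 0/0/0/0; 0/0/0/2; 0/0/2/2; 0/2/0/0; 0/2/0/2; 0/2/2/2; 2/0/0/0; 2/0/0/2; 2/0/2/2; 2/2/0/0; 2/2/0/2; 2/2/2/2
under PSO → 0/0/0/0; 0/0/0/2; 0/0/2/2; 0/2/0/0; 0/2/0/2; 0/2/2/2; 2/0/0/0; 2/0/0/2; 2/0/2/2; 2/2/0/0; 2/2/0/2; 2/2/2/2
target 0/2/0/2 ∈ {SC,TSO,PSO}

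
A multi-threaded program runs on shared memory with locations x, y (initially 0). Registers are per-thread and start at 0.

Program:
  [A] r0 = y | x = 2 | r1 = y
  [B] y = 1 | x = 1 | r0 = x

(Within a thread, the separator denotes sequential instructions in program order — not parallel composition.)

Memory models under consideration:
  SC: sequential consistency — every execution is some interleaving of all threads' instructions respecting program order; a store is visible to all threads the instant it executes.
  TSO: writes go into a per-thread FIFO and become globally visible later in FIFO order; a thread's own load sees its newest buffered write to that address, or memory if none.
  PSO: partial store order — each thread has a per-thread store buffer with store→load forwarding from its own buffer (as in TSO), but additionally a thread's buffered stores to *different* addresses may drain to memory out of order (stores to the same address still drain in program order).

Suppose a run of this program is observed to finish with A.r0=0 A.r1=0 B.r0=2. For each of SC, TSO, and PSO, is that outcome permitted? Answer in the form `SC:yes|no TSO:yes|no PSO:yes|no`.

SC:no TSO:yes PSO:yes

outcome vector order: (A.r0,A.r1,B.r0)
SC (5): 0/0/1 0/1/1 0/1/2 1/1/1 1/1/2
TSO (6): 0/0/1 0/0/2 0/1/1 0/1/2 1/1/1 1/1/2
PSO (6): 0/0/1 0/0/2 0/1/1 0/1/2 1/1/1 1/1/2
target 0/0/2 ∈ {TSO,PSO}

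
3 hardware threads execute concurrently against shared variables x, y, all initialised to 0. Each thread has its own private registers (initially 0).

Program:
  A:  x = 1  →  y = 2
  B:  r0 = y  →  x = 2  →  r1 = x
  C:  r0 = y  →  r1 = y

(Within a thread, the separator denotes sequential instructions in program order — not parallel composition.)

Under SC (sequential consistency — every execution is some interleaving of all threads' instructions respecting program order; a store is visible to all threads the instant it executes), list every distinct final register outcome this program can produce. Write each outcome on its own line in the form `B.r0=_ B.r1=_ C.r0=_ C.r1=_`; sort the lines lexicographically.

B.r0=0 B.r1=1 C.r0=0 C.r1=0
B.r0=0 B.r1=1 C.r0=0 C.r1=2
B.r0=0 B.r1=1 C.r0=2 C.r1=2
B.r0=0 B.r1=2 C.r0=0 C.r1=0
B.r0=0 B.r1=2 C.r0=0 C.r1=2
B.r0=0 B.r1=2 C.r0=2 C.r1=2
B.r0=2 B.r1=2 C.r0=0 C.r1=0
B.r0=2 B.r1=2 C.r0=0 C.r1=2
B.r0=2 B.r1=2 C.r0=2 C.r1=2

outcome vector order: (B.r0,B.r1,C.r0,C.r1)
|SC outcomes| = 9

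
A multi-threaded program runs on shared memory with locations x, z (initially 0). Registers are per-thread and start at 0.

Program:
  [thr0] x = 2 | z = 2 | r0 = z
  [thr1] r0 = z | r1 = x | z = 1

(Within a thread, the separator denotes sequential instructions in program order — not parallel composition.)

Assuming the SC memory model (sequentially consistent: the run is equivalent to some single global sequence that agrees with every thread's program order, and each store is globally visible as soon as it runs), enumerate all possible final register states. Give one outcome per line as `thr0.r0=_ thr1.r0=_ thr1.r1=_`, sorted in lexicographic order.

outcome vector order: (thr0.r0,thr1.r0,thr1.r1)
|SC outcomes| = 6

thr0.r0=1 thr1.r0=0 thr1.r1=0
thr0.r0=1 thr1.r0=0 thr1.r1=2
thr0.r0=1 thr1.r0=2 thr1.r1=2
thr0.r0=2 thr1.r0=0 thr1.r1=0
thr0.r0=2 thr1.r0=0 thr1.r1=2
thr0.r0=2 thr1.r0=2 thr1.r1=2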